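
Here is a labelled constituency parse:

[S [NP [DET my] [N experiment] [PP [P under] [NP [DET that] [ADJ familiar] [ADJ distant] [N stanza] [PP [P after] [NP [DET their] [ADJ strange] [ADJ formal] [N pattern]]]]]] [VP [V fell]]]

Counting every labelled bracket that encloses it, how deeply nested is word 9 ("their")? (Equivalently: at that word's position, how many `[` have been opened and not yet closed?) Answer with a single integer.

Counting open brackets not yet closed at "their": [S [NP [PP [NP [PP [NP [DET = 7.

7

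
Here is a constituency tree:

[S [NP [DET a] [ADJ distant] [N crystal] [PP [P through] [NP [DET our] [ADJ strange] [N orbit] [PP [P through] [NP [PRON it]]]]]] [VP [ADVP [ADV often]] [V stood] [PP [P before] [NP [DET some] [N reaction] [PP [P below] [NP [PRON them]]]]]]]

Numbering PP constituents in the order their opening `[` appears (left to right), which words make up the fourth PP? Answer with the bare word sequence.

Opening `[PP` markers occur at word positions 4, 8, 12, 15; the fourth of these opens the constituent [PP below them].

below them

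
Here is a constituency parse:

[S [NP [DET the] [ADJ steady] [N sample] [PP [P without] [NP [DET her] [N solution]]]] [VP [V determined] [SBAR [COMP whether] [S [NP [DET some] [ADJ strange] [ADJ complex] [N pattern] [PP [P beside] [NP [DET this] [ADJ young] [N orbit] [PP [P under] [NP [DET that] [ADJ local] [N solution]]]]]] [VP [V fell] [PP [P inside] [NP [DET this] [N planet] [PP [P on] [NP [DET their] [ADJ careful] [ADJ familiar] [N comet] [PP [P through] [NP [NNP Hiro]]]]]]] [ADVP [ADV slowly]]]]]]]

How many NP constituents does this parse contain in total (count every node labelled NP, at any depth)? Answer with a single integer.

8

Scanning left to right, an opening `[NP` appears at word positions 1, 5, 9, 14, 18, 23, 26, 31 — 8 in total.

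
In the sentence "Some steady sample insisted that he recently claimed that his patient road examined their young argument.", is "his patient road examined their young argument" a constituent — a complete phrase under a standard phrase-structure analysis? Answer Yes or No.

Yes

"his patient road examined their young argument" is exactly the clause [S his patient road examined their young argument], a complete constituent.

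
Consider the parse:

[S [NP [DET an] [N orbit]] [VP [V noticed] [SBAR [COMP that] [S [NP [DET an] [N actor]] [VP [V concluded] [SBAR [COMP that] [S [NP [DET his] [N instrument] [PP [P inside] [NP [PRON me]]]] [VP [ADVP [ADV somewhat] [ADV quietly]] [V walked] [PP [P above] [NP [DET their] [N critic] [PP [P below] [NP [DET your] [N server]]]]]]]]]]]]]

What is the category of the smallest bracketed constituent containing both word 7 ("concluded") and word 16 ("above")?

The smallest bracket enclosing both words is [VP concluded that his instrument inside me somewhat quietly walked above their critic below your server], so the label is VP.

VP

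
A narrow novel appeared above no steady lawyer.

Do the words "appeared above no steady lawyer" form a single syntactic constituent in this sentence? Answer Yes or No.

The sequence corresponds to a single VP node — the verb phrase "appeared above no steady lawyer".

Yes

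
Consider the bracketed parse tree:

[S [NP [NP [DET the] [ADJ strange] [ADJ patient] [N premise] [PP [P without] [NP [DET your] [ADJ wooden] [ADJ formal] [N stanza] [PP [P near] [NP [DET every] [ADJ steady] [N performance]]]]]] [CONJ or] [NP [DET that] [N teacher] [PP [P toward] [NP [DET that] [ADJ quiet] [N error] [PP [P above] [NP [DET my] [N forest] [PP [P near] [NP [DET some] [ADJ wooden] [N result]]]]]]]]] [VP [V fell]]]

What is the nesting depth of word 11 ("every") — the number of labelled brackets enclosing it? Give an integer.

Path from the root down to the word: S → NP → NP → PP → NP → PP → NP → DET. That is 8 enclosing brackets.

8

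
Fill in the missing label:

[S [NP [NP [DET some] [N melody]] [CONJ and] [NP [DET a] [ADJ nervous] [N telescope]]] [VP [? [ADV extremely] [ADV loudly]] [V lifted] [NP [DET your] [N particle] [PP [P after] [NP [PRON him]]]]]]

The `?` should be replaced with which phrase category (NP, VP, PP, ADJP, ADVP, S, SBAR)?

ADVP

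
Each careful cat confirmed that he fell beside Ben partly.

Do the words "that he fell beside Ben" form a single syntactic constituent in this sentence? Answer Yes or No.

No

"that" belongs to the complementizer "that" while "Ben" belongs to the clause "he fell beside Ben partly"; a span that runs across that boundary is not a single phrase.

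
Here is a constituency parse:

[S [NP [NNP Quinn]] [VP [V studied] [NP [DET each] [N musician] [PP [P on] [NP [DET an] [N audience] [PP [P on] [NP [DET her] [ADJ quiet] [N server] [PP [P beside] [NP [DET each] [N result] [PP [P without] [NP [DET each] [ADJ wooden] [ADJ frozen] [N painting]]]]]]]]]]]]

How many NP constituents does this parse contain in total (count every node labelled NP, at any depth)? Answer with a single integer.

6

Listing each NP by its span: [NP Quinn]; [NP each musician on an audience on her quiet server beside each result without each wooden frozen painting]; [NP an audience on her quiet server beside each result without each wooden frozen painting]; [NP her quiet server beside each result without each wooden frozen painting]; [NP each result without each wooden frozen painting]; [NP each wooden frozen painting] — that makes 6.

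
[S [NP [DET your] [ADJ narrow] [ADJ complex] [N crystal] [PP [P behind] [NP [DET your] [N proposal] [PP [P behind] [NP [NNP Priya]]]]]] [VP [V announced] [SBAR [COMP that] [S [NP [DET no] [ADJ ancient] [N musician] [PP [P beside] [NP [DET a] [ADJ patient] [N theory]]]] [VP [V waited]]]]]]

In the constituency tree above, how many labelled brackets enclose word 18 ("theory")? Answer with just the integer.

The word sits inside N, which is inside NP, inside PP, inside NP, inside S, inside SBAR, inside VP, inside S — 8 brackets in all.

8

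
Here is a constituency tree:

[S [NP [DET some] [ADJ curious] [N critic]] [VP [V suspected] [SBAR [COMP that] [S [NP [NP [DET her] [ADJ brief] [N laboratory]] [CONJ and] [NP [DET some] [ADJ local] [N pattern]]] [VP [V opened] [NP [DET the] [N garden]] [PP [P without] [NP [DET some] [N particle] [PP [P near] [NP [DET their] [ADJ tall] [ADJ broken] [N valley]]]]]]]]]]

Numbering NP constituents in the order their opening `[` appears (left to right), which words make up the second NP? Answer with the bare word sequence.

her brief laboratory and some local pattern

Opening `[NP` markers occur at word positions 1, 6, 6, 10, 14, 17, 20; the second of these opens the constituent [NP her brief laboratory and some local pattern].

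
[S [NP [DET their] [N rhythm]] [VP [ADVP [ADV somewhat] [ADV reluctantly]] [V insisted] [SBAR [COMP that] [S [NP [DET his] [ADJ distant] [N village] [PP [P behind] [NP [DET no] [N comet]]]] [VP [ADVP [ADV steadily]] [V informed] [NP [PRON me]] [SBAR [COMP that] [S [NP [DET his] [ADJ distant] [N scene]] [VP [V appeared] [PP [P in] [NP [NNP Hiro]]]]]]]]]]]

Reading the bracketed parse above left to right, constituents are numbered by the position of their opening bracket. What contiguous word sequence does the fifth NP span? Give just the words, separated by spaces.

Opening `[NP` markers occur at word positions 1, 7, 11, 15, 17, 22; the fifth of these opens the constituent [NP his distant scene].

his distant scene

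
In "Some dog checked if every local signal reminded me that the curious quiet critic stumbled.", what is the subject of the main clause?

some dog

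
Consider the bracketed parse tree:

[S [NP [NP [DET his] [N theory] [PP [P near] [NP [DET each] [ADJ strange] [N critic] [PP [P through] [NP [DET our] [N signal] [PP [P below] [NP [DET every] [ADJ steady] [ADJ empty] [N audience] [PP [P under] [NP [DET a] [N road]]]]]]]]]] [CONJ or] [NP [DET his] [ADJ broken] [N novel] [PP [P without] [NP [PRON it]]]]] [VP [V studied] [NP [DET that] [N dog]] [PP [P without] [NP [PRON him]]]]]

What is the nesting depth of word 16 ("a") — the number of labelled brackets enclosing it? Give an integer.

Path from the root down to the word: S → NP → NP → PP → NP → PP → NP → PP → NP → PP → NP → DET. That is 12 enclosing brackets.

12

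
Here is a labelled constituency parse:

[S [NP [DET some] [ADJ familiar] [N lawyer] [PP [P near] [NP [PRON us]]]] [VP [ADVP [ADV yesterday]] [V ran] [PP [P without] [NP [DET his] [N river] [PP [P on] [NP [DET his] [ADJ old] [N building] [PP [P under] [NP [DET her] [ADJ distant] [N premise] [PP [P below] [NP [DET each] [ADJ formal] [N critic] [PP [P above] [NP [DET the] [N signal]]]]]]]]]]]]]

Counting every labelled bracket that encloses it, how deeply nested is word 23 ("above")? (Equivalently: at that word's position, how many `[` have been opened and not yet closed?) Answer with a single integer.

12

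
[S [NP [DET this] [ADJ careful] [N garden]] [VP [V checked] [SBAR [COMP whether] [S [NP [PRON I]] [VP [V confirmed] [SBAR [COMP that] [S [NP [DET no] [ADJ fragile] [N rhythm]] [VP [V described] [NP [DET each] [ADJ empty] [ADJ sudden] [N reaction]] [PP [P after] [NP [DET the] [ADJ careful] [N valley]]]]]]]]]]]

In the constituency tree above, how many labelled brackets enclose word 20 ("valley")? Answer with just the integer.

11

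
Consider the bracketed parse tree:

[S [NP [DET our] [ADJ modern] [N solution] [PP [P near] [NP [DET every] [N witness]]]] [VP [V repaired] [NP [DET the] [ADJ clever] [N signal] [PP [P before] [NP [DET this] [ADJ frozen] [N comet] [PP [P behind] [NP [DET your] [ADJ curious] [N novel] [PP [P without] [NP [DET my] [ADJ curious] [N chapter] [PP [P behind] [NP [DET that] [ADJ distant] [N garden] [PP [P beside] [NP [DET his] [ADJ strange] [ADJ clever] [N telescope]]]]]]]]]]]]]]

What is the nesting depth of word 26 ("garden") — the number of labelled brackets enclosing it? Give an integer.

12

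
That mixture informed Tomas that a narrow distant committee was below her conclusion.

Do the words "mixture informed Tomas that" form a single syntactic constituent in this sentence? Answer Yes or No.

No

"mixture" belongs to the noun phrase "that mixture" while "that" belongs to the verb phrase "informed Tomas that a narrow distant committee was below her conclusion"; a span that runs across that boundary is not a single phrase.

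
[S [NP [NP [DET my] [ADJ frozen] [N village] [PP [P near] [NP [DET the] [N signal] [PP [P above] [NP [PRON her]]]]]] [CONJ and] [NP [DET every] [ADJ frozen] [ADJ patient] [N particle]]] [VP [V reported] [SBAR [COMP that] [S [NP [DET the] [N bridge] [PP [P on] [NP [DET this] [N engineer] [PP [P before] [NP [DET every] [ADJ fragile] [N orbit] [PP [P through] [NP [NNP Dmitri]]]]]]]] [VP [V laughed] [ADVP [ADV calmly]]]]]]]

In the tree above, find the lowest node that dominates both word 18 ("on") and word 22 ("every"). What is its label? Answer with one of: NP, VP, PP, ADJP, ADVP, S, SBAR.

Both words fall inside [PP on this engineer before every fragile orbit through Dmitri] (words 18–26), and no smaller constituent contains them both. Label: PP.

PP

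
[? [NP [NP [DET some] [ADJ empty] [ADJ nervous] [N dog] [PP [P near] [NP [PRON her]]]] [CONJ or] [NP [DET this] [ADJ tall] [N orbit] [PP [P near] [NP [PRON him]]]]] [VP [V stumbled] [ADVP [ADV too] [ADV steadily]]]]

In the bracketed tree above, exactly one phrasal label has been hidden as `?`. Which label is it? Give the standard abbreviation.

S

A constituent whose immediate children are NP, VP is a clause: S.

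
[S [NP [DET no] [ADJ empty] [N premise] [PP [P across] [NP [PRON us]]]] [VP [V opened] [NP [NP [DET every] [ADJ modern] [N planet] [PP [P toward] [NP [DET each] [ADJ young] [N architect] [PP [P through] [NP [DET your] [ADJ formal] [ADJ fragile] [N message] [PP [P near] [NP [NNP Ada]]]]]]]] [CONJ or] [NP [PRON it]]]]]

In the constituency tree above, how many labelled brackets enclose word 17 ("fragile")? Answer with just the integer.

9

Counting open brackets not yet closed at "fragile": [S [VP [NP [NP [PP [NP [PP [NP [ADJ = 9.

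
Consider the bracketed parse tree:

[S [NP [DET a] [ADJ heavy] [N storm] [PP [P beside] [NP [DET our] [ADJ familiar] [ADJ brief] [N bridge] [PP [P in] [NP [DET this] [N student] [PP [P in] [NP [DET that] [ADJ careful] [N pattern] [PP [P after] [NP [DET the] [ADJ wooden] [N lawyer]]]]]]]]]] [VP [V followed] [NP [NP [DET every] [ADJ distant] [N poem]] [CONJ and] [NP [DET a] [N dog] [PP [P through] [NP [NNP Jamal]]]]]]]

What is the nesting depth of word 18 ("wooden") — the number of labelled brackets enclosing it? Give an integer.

11

The word sits inside ADJ, which is inside NP, inside PP, inside NP, inside PP, inside NP, inside PP, inside NP, inside PP, inside NP, inside S — 11 brackets in all.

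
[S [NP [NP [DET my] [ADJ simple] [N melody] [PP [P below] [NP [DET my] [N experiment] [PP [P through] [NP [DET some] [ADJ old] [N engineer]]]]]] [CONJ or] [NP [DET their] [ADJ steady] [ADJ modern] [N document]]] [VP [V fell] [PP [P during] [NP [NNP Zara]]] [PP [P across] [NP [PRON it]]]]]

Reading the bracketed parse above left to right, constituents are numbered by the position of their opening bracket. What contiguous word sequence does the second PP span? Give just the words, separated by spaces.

In left-to-right order the PP constituents are "below my experiment through some old engineer"; "through some old engineer"; "during Zara"; "across it". Number 2 is "through some old engineer".

through some old engineer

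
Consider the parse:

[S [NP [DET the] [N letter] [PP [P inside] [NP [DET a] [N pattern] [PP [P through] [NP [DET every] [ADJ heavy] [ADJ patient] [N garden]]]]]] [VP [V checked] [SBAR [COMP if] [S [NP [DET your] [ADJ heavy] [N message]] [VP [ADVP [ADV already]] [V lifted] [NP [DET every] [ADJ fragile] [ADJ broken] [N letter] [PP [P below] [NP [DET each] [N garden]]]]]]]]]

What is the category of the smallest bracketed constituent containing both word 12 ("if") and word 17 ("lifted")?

The smallest bracket enclosing both words is [SBAR if your heavy message already lifted every fragile broken letter below each garden], so the label is SBAR.

SBAR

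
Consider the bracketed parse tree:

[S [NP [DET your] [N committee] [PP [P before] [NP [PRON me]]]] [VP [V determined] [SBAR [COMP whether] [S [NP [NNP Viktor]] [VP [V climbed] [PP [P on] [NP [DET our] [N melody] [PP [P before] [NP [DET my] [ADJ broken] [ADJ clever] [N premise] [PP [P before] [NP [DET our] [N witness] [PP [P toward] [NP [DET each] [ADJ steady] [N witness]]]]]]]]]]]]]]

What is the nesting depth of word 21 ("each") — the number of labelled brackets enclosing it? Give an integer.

14

The word sits inside DET, which is inside NP, inside PP, inside NP, inside PP, inside NP, inside PP, inside NP, inside PP, inside VP, inside S, inside SBAR, inside VP, inside S — 14 brackets in all.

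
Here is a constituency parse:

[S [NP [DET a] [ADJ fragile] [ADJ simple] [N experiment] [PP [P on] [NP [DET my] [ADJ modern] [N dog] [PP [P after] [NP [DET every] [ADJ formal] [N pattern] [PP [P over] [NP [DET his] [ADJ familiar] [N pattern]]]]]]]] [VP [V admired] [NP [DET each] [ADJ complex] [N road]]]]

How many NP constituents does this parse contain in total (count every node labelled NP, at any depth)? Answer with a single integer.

Listing each NP by its span: [NP a fragile simple experiment on my modern dog after every formal pattern over his familiar pattern]; [NP my modern dog after every formal pattern over his familiar pattern]; [NP every formal pattern over his familiar pattern]; [NP his familiar pattern]; [NP each complex road] — that makes 5.

5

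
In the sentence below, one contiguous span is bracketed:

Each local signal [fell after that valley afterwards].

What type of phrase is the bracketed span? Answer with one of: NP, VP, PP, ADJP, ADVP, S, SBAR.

VP

"fell" is the head of the bracketed span, so the span is a verb phrase: VP.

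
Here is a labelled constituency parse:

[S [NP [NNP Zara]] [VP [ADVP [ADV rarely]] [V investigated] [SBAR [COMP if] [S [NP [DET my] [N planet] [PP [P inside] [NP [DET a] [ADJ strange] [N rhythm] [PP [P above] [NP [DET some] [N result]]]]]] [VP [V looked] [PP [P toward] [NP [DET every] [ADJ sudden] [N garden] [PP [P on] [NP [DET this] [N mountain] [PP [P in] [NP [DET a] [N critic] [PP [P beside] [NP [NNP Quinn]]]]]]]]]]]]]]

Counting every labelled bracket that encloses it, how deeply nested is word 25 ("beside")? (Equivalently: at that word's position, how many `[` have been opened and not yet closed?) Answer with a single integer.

13

The word sits inside P, which is inside PP, inside NP, inside PP, inside NP, inside PP, inside NP, inside PP, inside VP, inside S, inside SBAR, inside VP, inside S — 13 brackets in all.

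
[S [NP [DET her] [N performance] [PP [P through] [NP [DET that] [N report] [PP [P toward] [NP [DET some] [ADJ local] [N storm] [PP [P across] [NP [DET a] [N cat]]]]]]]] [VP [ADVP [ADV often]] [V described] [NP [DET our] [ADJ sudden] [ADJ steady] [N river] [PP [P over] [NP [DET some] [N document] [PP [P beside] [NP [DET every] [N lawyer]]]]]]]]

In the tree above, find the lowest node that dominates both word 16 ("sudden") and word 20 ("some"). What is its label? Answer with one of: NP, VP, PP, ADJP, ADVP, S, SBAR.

NP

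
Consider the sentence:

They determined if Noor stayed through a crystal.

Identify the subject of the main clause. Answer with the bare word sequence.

The subject of the main clause is the NP immediately before the verb "determined": "they".

they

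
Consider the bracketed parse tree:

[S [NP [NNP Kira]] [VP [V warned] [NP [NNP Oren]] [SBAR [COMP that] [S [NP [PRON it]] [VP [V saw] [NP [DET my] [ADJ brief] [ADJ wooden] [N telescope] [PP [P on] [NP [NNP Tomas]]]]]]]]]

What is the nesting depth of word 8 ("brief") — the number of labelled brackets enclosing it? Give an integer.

7

The word sits inside ADJ, which is inside NP, inside VP, inside S, inside SBAR, inside VP, inside S — 7 brackets in all.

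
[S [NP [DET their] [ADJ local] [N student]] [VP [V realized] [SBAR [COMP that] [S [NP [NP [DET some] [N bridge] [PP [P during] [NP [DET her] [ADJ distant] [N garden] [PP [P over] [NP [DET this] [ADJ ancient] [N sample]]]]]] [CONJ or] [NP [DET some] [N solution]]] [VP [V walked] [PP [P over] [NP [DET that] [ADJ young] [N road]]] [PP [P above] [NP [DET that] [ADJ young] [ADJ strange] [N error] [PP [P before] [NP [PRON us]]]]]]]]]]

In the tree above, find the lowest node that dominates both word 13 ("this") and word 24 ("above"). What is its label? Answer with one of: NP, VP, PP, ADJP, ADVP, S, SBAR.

S

Both words fall inside [S some bridge during her distant garden over this ancient sample or some solution walked over that young road above that young strange error before us] (words 6–30), and no smaller constituent contains them both. Label: S.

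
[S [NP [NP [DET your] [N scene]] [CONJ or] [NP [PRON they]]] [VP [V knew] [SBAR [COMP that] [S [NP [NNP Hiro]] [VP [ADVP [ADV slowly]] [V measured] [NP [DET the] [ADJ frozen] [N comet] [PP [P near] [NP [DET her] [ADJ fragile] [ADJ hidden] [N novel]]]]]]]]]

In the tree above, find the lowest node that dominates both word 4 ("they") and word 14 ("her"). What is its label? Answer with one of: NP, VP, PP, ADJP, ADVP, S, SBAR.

S

Both words fall inside [S your scene or they knew that Hiro slowly measured the frozen comet near her fragile hidden novel] (words 1–17), and no smaller constituent contains them both. Label: S.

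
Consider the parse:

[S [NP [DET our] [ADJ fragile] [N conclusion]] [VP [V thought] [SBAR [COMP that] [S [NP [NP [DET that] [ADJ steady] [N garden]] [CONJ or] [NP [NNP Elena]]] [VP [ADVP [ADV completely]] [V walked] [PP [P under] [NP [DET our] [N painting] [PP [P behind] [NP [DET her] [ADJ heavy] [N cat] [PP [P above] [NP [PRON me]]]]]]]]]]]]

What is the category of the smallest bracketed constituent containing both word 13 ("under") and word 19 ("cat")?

The smallest bracket enclosing both words is [PP under our painting behind her heavy cat above me], so the label is PP.

PP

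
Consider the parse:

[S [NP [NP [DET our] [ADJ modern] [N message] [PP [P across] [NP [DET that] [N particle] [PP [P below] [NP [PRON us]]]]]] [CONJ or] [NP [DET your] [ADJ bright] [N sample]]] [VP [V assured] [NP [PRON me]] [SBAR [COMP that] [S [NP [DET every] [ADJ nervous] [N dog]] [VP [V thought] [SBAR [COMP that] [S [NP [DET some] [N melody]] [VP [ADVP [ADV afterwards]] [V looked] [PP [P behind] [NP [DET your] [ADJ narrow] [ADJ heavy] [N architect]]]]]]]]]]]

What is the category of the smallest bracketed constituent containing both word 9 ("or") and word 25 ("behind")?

S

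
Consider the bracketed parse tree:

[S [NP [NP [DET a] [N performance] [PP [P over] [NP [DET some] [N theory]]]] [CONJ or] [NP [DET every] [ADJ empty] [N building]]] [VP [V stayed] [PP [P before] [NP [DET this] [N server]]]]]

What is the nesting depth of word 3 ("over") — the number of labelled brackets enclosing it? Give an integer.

5

Counting open brackets not yet closed at "over": [S [NP [NP [PP [P = 5.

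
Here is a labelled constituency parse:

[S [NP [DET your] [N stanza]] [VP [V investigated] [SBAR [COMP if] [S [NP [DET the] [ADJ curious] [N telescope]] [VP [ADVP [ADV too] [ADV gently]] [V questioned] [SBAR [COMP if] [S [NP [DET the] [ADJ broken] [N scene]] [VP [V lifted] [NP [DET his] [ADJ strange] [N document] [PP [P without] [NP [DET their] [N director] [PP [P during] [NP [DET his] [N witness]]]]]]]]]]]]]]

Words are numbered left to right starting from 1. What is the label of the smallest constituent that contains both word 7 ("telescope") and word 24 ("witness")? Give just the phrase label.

Both words fall inside [S the curious telescope too gently questioned if the broken scene lifted his strange document without their director during his witness] (words 5–24), and no smaller constituent contains them both. Label: S.

S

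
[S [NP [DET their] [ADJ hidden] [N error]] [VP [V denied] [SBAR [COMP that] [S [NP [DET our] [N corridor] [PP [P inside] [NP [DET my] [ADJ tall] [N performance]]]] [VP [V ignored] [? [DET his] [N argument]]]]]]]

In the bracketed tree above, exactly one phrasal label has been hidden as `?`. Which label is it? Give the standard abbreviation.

NP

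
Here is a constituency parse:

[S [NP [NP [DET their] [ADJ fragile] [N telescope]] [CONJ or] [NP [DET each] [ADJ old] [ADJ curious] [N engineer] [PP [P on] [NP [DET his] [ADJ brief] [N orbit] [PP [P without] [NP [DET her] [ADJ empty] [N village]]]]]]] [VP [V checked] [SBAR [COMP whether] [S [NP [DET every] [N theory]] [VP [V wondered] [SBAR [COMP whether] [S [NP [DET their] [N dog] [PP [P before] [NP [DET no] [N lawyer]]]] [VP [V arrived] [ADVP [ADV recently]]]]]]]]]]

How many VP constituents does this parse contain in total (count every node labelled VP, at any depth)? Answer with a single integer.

3

Scanning left to right, an opening `[VP` appears at word positions 17, 21, 28 — 3 in total.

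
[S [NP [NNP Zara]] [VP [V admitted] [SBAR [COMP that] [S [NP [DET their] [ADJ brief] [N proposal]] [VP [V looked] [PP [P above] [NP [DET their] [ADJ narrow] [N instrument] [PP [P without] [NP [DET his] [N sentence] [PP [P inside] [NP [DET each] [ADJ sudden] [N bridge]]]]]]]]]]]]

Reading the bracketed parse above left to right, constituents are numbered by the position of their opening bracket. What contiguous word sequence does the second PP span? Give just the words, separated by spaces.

without his sentence inside each sudden bridge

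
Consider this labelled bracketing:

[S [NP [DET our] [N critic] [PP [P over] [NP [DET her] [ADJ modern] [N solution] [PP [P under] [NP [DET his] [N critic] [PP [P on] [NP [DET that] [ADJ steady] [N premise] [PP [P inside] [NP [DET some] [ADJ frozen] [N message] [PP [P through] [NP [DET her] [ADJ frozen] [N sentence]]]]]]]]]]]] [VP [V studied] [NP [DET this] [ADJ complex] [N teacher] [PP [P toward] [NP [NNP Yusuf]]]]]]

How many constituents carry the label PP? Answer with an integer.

Scanning left to right, an opening `[PP` appears at word positions 3, 7, 10, 14, 18, 26 — 6 in total.

6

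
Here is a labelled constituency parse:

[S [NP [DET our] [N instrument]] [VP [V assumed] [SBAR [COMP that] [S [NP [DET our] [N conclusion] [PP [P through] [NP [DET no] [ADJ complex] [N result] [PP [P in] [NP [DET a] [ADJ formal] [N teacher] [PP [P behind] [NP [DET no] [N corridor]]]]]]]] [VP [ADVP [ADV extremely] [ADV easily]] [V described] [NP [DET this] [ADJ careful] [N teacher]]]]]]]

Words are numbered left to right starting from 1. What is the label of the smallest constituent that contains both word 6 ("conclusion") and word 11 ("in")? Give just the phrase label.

Word 6 lies under S → VP → SBAR → S → NP → N; word 11 lies under S → VP → SBAR → S → NP → PP → NP → PP → P. The lowest shared node is the NP.

NP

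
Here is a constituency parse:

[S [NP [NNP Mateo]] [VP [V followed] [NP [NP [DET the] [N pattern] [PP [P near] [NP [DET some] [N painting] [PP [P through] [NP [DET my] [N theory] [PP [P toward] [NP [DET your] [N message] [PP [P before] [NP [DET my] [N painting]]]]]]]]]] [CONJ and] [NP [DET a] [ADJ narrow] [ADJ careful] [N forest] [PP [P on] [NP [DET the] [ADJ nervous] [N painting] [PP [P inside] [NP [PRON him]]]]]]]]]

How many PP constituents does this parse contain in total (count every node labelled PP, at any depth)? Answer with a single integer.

Listing each PP by its span: [PP near some painting through my theory toward your message before my painting]; [PP through my theory toward your message before my painting]; [PP toward your message before my painting]; [PP before my painting]; [PP on the nervous painting inside him]; [PP inside him] — that makes 6.

6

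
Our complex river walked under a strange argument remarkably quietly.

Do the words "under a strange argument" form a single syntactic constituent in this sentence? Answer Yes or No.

These words form the whole prepositional phrase headed by "under", so yes — one constituent.

Yes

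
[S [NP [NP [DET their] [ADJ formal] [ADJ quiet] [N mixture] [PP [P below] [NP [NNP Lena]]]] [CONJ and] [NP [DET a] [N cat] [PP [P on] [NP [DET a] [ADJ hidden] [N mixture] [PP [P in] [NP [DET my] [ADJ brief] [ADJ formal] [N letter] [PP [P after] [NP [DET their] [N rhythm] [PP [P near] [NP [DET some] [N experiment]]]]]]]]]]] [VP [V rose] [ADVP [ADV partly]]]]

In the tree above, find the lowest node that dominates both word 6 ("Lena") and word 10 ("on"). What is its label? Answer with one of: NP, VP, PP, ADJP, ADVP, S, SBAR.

Word 6 lies under S → NP → NP → PP → NP → NNP; word 10 lies under S → NP → NP → PP → P. The lowest shared node is the NP.

NP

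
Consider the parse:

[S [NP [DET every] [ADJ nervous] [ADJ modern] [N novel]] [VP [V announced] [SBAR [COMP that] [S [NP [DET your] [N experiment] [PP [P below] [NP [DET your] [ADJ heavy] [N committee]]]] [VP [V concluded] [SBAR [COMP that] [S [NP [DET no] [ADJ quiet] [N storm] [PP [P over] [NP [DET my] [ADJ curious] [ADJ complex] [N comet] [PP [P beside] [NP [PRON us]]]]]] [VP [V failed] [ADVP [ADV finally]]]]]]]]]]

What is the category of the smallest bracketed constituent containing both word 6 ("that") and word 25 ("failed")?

SBAR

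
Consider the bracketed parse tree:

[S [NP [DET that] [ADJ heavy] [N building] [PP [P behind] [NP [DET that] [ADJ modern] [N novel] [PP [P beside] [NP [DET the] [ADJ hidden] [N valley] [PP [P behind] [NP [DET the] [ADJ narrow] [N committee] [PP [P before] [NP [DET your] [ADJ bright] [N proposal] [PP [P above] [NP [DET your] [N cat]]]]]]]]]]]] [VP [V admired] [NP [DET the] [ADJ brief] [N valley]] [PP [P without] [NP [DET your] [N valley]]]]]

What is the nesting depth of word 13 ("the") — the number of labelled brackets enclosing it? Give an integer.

Path from the root down to the word: S → NP → PP → NP → PP → NP → PP → NP → DET. That is 9 enclosing brackets.

9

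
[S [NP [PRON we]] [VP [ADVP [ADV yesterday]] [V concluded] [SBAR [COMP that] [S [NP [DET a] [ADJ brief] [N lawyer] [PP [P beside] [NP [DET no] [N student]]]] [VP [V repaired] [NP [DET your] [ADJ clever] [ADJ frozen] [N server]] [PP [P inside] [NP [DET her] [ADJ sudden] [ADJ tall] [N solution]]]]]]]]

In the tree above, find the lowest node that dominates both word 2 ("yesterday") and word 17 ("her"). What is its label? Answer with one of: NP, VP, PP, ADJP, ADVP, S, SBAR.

VP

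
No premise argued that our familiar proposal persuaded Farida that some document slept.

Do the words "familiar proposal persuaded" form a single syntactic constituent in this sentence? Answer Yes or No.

The smallest constituent containing the whole sequence is the clause [S our familiar proposal persuaded Farida that some document slept], but the sequence is only part of it — it straddles the boundary between noun phrase "our familiar proposal" and verb phrase "persuaded Farida that some document slept".

No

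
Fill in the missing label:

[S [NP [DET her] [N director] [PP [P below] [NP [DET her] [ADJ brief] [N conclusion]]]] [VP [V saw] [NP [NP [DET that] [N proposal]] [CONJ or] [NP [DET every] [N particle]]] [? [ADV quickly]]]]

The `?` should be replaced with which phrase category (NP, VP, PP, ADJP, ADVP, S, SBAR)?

ADVP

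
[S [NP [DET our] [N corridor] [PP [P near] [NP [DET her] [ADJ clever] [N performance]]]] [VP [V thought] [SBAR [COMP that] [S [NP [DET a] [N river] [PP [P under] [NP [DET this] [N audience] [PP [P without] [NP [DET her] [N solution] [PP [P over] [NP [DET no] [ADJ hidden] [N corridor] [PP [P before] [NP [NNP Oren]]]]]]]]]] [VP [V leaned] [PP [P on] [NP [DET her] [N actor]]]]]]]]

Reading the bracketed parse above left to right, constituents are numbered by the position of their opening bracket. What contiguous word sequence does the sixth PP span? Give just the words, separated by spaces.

Opening `[PP` markers occur at word positions 3, 11, 14, 17, 21, 24; the sixth of these opens the constituent [PP on her actor].

on her actor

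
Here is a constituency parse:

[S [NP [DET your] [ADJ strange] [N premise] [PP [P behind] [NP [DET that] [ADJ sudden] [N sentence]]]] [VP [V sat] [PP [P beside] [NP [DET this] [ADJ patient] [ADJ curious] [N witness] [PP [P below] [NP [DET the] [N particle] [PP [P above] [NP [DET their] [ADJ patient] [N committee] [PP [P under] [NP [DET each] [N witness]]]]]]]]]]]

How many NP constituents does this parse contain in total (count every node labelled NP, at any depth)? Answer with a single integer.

The NP constituents are: [NP your strange premise behind that sudden sentence]; [NP that sudden sentence]; [NP this patient curious witness below the particle above their patient committee under each witness]; [NP the particle above their patient committee under each witness]; [NP their patient committee under each witness]; [NP each witness]. Total: 6.

6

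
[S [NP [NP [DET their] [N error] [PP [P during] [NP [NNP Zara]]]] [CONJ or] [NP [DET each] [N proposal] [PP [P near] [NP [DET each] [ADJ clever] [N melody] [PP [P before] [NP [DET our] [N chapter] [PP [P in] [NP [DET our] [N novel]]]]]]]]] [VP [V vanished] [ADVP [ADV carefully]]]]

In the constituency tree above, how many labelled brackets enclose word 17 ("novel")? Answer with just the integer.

Counting open brackets not yet closed at "novel": [S [NP [NP [PP [NP [PP [NP [PP [NP [N = 10.

10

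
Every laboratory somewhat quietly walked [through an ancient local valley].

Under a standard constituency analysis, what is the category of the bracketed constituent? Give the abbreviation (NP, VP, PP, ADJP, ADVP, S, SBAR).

"through" is the head of the bracketed span, so the span is a prepositional phrase: PP.

PP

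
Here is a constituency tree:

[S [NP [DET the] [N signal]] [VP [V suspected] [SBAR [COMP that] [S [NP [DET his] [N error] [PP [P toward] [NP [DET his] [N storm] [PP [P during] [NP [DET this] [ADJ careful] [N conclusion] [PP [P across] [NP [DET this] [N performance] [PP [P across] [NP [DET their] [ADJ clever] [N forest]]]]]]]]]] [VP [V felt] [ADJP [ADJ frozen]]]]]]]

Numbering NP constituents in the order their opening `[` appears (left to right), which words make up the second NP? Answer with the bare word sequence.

his error toward his storm during this careful conclusion across this performance across their clever forest

Opening `[NP` markers occur at word positions 1, 5, 8, 11, 15, 18; the second of these opens the constituent [NP his error toward his storm during this careful conclusion across this performance across their clever forest].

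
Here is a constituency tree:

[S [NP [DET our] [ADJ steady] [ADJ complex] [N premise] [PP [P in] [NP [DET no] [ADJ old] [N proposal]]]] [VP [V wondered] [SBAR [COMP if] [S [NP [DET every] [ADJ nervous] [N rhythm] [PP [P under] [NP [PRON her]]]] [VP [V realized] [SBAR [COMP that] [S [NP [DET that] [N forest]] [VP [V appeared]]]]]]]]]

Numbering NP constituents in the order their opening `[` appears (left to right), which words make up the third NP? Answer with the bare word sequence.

every nervous rhythm under her

In left-to-right order the NP constituents are "our steady complex premise in no old proposal"; "no old proposal"; "every nervous rhythm under her"; "her"; "that forest". Number 3 is "every nervous rhythm under her".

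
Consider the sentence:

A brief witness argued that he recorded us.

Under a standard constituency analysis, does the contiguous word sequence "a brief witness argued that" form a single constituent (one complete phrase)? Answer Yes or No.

No

The smallest constituent containing the whole sequence is the clause [S a brief witness argued that he recorded us], but the sequence is only part of it — it straddles the boundary between noun phrase "a brief witness" and verb phrase "argued that he recorded us".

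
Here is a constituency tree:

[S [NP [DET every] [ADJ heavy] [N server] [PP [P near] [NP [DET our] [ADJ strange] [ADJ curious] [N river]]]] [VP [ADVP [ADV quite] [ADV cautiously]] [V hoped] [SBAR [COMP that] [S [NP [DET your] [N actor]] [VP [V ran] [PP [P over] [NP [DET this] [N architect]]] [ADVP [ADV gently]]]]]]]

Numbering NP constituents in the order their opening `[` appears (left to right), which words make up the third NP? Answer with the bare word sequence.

your actor

The NP opening brackets appear, in order, over: "every heavy server near our strange curious river"; "our strange curious river"; "your actor"; "this architect". The third one spans "your actor".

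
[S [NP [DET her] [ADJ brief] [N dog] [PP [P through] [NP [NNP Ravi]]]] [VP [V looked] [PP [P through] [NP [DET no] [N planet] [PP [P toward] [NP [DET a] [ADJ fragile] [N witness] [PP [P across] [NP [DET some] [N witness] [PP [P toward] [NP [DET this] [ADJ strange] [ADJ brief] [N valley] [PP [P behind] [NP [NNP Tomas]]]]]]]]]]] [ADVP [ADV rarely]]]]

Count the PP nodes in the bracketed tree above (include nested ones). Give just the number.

6

The PP constituents are: [PP through Ravi]; [PP through no planet toward a fragile witness across some witness toward this strange brief valley behind Tomas]; [PP toward a fragile witness across some witness toward this strange brief valley behind Tomas]; [PP across some witness toward this strange brief valley behind Tomas]; [PP toward this strange brief valley behind Tomas]; [PP behind Tomas]. Total: 6.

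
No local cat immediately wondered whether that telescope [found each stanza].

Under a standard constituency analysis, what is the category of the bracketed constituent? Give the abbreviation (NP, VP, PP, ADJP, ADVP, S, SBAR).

The bracketed span "found each stanza" is headed by "found", making it a verb phrase (VP).

VP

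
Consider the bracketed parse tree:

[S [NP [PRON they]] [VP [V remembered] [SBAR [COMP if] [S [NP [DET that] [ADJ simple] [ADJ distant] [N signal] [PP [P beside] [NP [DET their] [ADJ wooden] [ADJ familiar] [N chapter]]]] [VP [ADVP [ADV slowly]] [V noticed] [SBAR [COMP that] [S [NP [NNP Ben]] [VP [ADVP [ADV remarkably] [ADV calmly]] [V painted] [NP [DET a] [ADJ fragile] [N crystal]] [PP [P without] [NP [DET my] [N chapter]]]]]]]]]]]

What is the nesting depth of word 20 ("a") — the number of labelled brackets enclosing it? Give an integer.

10

The word sits inside DET, which is inside NP, inside VP, inside S, inside SBAR, inside VP, inside S, inside SBAR, inside VP, inside S — 10 brackets in all.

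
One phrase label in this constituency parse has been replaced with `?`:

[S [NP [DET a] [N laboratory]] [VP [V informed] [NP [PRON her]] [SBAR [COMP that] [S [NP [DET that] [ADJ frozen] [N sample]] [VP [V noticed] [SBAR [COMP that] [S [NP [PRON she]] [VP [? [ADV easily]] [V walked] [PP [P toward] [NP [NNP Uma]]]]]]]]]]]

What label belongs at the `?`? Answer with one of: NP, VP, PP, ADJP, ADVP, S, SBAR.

ADVP

A constituent whose immediate children are ADV 'easily' is an adverb phrase: ADVP.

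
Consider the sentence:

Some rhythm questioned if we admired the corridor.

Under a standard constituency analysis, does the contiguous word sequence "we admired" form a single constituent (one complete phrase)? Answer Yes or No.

No

The sequence begins inside the noun phrase "we" and ends inside the verb phrase "admired the corridor"; it crosses a phrase boundary, so no single node in the tree spans exactly those words.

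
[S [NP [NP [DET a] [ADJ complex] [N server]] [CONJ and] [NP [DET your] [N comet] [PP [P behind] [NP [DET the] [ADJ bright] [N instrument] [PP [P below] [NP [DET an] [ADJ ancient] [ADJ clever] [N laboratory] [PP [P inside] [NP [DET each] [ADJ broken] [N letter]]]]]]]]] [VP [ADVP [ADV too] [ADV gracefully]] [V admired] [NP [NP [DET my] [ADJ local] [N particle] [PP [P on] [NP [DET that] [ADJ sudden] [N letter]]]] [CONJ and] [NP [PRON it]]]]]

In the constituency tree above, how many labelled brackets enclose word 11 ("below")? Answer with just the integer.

7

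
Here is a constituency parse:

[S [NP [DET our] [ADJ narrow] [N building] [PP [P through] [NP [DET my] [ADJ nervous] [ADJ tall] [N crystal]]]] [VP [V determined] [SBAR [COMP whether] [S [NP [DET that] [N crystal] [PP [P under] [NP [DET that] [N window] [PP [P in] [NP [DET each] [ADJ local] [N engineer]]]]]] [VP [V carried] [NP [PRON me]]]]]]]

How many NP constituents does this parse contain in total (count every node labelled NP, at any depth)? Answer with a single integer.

Scanning left to right, an opening `[NP` appears at word positions 1, 5, 11, 14, 17, 21 — 6 in total.

6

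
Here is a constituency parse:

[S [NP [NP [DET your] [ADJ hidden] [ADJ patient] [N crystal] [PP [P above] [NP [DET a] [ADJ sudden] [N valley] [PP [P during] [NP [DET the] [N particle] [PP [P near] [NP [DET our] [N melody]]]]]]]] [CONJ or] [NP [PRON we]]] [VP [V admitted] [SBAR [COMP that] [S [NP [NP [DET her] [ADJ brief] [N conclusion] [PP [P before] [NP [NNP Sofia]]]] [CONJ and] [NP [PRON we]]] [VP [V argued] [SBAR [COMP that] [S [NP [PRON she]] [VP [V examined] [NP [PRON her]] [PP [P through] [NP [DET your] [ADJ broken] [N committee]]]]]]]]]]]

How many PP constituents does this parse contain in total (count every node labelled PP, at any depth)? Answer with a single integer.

Listing each PP by its span: [PP above a sudden valley during the particle near our melody]; [PP during the particle near our melody]; [PP near our melody]; [PP before Sofia]; [PP through your broken committee] — that makes 5.

5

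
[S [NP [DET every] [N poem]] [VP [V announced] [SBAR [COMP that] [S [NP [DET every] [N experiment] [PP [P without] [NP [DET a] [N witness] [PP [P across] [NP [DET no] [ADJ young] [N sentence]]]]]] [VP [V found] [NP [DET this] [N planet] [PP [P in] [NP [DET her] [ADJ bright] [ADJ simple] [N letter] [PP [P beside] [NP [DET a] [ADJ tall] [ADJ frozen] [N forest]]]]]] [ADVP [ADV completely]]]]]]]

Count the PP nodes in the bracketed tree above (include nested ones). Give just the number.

4

Scanning left to right, an opening `[PP` appears at word positions 7, 10, 17, 22 — 4 in total.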